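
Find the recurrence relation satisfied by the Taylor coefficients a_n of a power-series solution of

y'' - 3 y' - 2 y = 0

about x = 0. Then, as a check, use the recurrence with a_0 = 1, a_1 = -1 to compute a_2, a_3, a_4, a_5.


Substitute y = sum_n a_n x^n.
y''(x) has coefficient (n+2)(n+1) a_{n+2} at x^n;
-3 y'(x) has coefficient -3 (n+1) a_{n+1} at x^n;
-2 y(x) has coefficient -2 a_n at x^n.
Matching x^n: (n+2)(n+1) a_{n+2} - 3 (n+1) a_{n+1} - 2 a_n = 0.
Thus a_{n+2} = [3 (n+1) a_{n+1} + 2 a_n] / ((n+1)(n+2)).

Check with a_0 = 1, a_1 = -1 (apply the recurrence for n = 0, 1, 2, 3): a_0 = 1, a_1 = -1, a_2 = -1/2, a_3 = -5/6, a_4 = -17/24, a_5 = -61/120.

a_(n+2) = [3 (n+1) a_(n+1) + 2 a_n] / ((n+1)(n+2)); check: a_0 = 1, a_1 = -1, a_2 = -1/2, a_3 = -5/6, a_4 = -17/24, a_5 = -61/120


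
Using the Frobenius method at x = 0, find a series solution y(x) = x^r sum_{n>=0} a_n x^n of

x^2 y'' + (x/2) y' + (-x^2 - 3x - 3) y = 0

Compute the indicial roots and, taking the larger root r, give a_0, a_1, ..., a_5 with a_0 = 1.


Write in Frobenius form y'' + (p(x)/x) y' + (q(x)/x^2) y = 0:
  p(x) = 1/2,  q(x) = -x^2 - 3x - 3.
Indicial equation: r(r-1) + (1/2) r + (-3) = 0 -> roots r_1 = 2, r_2 = -3/2.
Take r = r_1 = 2. Let y(x) = x^r sum_{n>=0} a_n x^n with a_0 = 1.
Substitute y = x^r sum a_n x^n and match x^{r+n}. The recurrence is
  D(n) a_n - 3 a_{n-1} - 1 a_{n-2} = 0,  where D(n) = (r+n)(r+n-1) + (1/2)(r+n) + (-3).
  a_n = [3 a_{n-1} + 1 a_{n-2}] / D(n).
Since the indicial polynomial factors as (r - r_1)(r - r_2), D(n) = (r_1 + n - r_1)(r_1 + n - r_2) = n(n + 7/2).
Evaluating step by step (a_0 = 1):
  n = 1: D(1) = 1(1 + 7/2) = 9/2; numerator = 3(1) = 3; a_1 = (3)/(9/2) = 2/3
  n = 2: D(2) = 2(2 + 7/2) = 11; numerator = 3(2/3) + 1(1) = 3; a_2 = (3)/(11) = 3/11
  n = 3: D(3) = 3(3 + 7/2) = 39/2; numerator = 3(3/11) + 1(2/3) = 49/33; a_3 = (49/33)/(39/2) = 98/1287
  n = 4: D(4) = 4(4 + 7/2) = 30; numerator = 3(98/1287) + 1(3/11) = 215/429; a_4 = (215/429)/(30) = 43/2574
  n = 5: D(5) = 5(5 + 7/2) = 85/2; numerator = 3(43/2574) + 1(98/1287) = 25/198; a_5 = (25/198)/(85/2) = 5/1683

r = 2; a_0 = 1; a_1 = 2/3; a_2 = 3/11; a_3 = 98/1287; a_4 = 43/2574; a_5 = 5/1683


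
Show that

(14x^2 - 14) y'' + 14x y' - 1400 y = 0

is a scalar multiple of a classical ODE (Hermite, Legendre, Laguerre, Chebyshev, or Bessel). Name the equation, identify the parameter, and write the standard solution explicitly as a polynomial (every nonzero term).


All three coefficients share the factor -14; dividing through by -14 gives  (1 - x^2) y'' - x y' + 100 y = 0.
This matches the Chebyshev equation (1 - x^2) y'' - x y' + n^2 y = 0 (note the -x y' term, not -2x y') with n^2 = 100, so n = 10; the polynomial solution is T_10(x).
With y = sum_k a_k x^k, matching x^k gives (k+2)(k+1) a_{k+2} = (k^2 - n^2) a_k = (k - 10)(k + 10) a_k. The right side vanishes at k = 10, so the series with the parity of 10 terminates at degree 10.
Standard normalization: leading coefficient of T_n is 2^(n-1), so a_10 = 2^9 = 512. Work downward with a_k = (k+1)(k+2) a_{k+2} / ((k - 10)(k + 10)):
  a_8 = (9)(10)(512) / ((8 - 10)(8 + 10)) = 46080/(-36) = -1280
  a_6 = (7)(8)(-1280) / ((6 - 10)(6 + 10)) = -71680/(-64) = 1120
  a_4 = (5)(6)(1120) / ((4 - 10)(4 + 10)) = 33600/(-84) = -400
  a_2 = (3)(4)(-400) / ((2 - 10)(2 + 10)) = -4800/(-96) = 50
  a_0 = (1)(2)(50) / ((0 - 10)(0 + 10)) = 100/(-100) = -1
Hence T_10(x) = 512 x^10 - 1280 x^8 + 1120 x^6 - 400 x^4 + 50 x^2 - 1.

T_10(x); series = 512 x^10 - 1280 x^8 + 1120 x^6 - 400 x^4 + 50 x^2 - 1


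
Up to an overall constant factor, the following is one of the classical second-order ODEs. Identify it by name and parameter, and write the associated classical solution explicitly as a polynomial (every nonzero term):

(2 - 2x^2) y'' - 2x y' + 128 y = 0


All three coefficients share the factor 2; dividing through by 2 gives  (1 - x^2) y'' - x y' + 64 y = 0.
This matches the Chebyshev equation (1 - x^2) y'' - x y' + n^2 y = 0 (note the -x y' term, not -2x y') with n^2 = 64, so n = 8; the polynomial solution is T_8(x).
With y = sum_k a_k x^k, matching x^k gives (k+2)(k+1) a_{k+2} = (k^2 - n^2) a_k = (k - 8)(k + 8) a_k. The right side vanishes at k = 8, so the series with the parity of 8 terminates at degree 8.
Standard normalization: leading coefficient of T_n is 2^(n-1), so a_8 = 2^7 = 128. Work downward with a_k = (k+1)(k+2) a_{k+2} / ((k - 8)(k + 8)):
  a_6 = (7)(8)(128) / ((6 - 8)(6 + 8)) = 7168/(-28) = -256
  a_4 = (5)(6)(-256) / ((4 - 8)(4 + 8)) = -7680/(-48) = 160
  a_2 = (3)(4)(160) / ((2 - 8)(2 + 8)) = 1920/(-60) = -32
  a_0 = (1)(2)(-32) / ((0 - 8)(0 + 8)) = -64/(-64) = 1
Hence T_8(x) = 128 x^8 - 256 x^6 + 160 x^4 - 32 x^2 + 1.

T_8(x); series = 128 x^8 - 256 x^6 + 160 x^4 - 32 x^2 + 1


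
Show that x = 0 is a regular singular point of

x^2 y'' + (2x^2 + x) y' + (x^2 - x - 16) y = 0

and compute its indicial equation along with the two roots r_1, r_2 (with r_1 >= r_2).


Divide by x^2 to reach normal form y'' + P_1(x) y' + P_2(x) y = 0 with P_1(x) = 2 + 1/x and P_2(x) = 1 - 1/x - 16/x^2.
x = 0 is a singular point because the y'-coefficient 2 + 1/x has a pole at x = 0 and the y-coefficient 1 - 1/x - 16/x^2 has a pole at x = 0.
It is a regular singular point because x P_1(x) = p(x) = 2x + 1 and x^2 P_2(x) = q(x) = x^2 - x - 16 are polynomials, hence analytic at x = 0.
p(0) = 1,  q(0) = -16.
Indicial equation: r(r-1) + p(0) r + q(0) = 0, i.e. r^2 + (p(0) - 1) r + q(0) = 0, i.e. r^2 - 16 = 0.
Discriminant: (0)^2 - 4(-16) = 64, so r = (0 ± 8)/2.
Solving: r_1 = 4, r_2 = -4.

indicial: r^2 - 16 = 0; roots r_1 = 4, r_2 = -4


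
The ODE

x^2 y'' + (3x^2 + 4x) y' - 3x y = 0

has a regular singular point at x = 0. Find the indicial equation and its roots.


Divide by x^2 to reach normal form y'' + P_1(x) y' + P_2(x) y = 0 with P_1(x) = 3 + 4/x and P_2(x) = -3/x.
x = 0 is a singular point because the y'-coefficient 3 + 4/x has a pole at x = 0 and the y-coefficient -3/x has a pole at x = 0.
It is a regular singular point because x P_1(x) = p(x) = 3x + 4 and x^2 P_2(x) = q(x) = -3x are polynomials, hence analytic at x = 0.
p(0) = 4,  q(0) = 0.
Indicial equation: r(r-1) + p(0) r + q(0) = 0, i.e. r^2 + (p(0) - 1) r + q(0) = 0, i.e. r^2 + 3 r = 0.
Discriminant: (3)^2 - 4(0) = 9, so r = (-3 ± 3)/2.
Solving: r_1 = 0, r_2 = -3.

indicial: r^2 + 3 r = 0; roots r_1 = 0, r_2 = -3


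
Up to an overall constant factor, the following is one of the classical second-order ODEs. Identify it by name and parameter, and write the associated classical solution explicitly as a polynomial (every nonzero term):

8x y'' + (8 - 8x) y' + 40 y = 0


All three coefficients share the factor 8; dividing through by 8 gives  x y'' + (1 - x) y' + 5 y = 0.
This matches the Laguerre equation x y'' + (1 - x) y' + n y = 0 with n = 5; the polynomial solution is L_5(x).
With y = sum_k a_k x^k, matching x^k gives (k+1)k a_{k+1} + (k+1) a_{k+1} - k a_k + n a_k = 0, i.e. (k+1)^2 a_{k+1} = (k - n) a_k = (k - 5) a_k. The right side vanishes at k = 5, so the series terminates at degree 5.
Standard normalization L_n(0) = 1 gives a_0 = 1. Work upward with a_{k+1} = (k - 5) a_k / (k+1)^2:
  a_1 = (0 - 5)(1) / 1^2 = -5/1 = -5
  a_2 = (1 - 5)(-5) / 2^2 = 20/4 = 5
  a_3 = (2 - 5)(5) / 3^2 = -15/9 = -5/3
  a_4 = (3 - 5)(-5/3) / 4^2 = (10/3)/16 = 5/24
  a_5 = (4 - 5)(5/24) / 5^2 = (-5/24)/25 = -1/120
Hence L_5(x) = -x^5/120 + 5 x^4/24 - 5 x^3/3 + 5 x^2 - 5 x + 1.

L_5(x); series = -x^5/120 + 5 x^4/24 - 5 x^3/3 + 5 x^2 - 5 x + 1


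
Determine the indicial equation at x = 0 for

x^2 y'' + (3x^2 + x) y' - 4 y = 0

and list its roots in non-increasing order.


Divide by x^2 to reach normal form y'' + P_1(x) y' + P_2(x) y = 0 with P_1(x) = 3 + 1/x and P_2(x) = -4/x^2.
x = 0 is a singular point because the y'-coefficient 3 + 1/x has a pole at x = 0 and the y-coefficient -4/x^2 has a pole at x = 0.
It is a regular singular point because x P_1(x) = p(x) = 3x + 1 and x^2 P_2(x) = q(x) = -4 are polynomials, hence analytic at x = 0.
p(0) = 1,  q(0) = -4.
Indicial equation: r(r-1) + p(0) r + q(0) = 0, i.e. r^2 + (p(0) - 1) r + q(0) = 0, i.e. r^2 - 4 = 0.
Discriminant: (0)^2 - 4(-4) = 16, so r = (0 ± 4)/2.
Solving: r_1 = 2, r_2 = -2.

indicial: r^2 - 4 = 0; roots r_1 = 2, r_2 = -2


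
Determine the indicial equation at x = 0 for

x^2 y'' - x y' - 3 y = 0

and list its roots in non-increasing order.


Divide by x^2 to reach normal form y'' + P_1(x) y' + P_2(x) y = 0 with P_1(x) = -1/x and P_2(x) = -3/x^2.
x = 0 is a singular point because the y'-coefficient -1/x has a pole at x = 0 and the y-coefficient -3/x^2 has a pole at x = 0.
It is a regular singular point because x P_1(x) = p(x) = -1 and x^2 P_2(x) = q(x) = -3 are polynomials, hence analytic at x = 0.
p(0) = -1,  q(0) = -3.
Indicial equation: r(r-1) + p(0) r + q(0) = 0, i.e. r^2 + (p(0) - 1) r + q(0) = 0, i.e. r^2 - 2 r - 3 = 0.
Discriminant: (-2)^2 - 4(-3) = 16, so r = (2 ± 4)/2.
Solving: r_1 = 3, r_2 = -1.

indicial: r^2 - 2 r - 3 = 0; roots r_1 = 3, r_2 = -1


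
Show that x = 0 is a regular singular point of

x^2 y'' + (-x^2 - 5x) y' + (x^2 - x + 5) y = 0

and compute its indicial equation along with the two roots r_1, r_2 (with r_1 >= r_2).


Divide by x^2 to reach normal form y'' + P_1(x) y' + P_2(x) y = 0 with P_1(x) = -1 - 5/x and P_2(x) = 1 - 1/x + 5/x^2.
x = 0 is a singular point because the y'-coefficient -1 - 5/x has a pole at x = 0 and the y-coefficient 1 - 1/x + 5/x^2 has a pole at x = 0.
It is a regular singular point because x P_1(x) = p(x) = -x - 5 and x^2 P_2(x) = q(x) = x^2 - x + 5 are polynomials, hence analytic at x = 0.
p(0) = -5,  q(0) = 5.
Indicial equation: r(r-1) + p(0) r + q(0) = 0, i.e. r^2 + (p(0) - 1) r + q(0) = 0, i.e. r^2 - 6 r + 5 = 0.
Discriminant: (-6)^2 - 4(5) = 16, so r = (6 ± 4)/2.
Solving: r_1 = 5, r_2 = 1.

indicial: r^2 - 6 r + 5 = 0; roots r_1 = 5, r_2 = 1


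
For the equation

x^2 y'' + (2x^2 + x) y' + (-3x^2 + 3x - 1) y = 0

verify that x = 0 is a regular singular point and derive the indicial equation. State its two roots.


Divide by x^2 to reach normal form y'' + P_1(x) y' + P_2(x) y = 0 with P_1(x) = 2 + 1/x and P_2(x) = -3 + 3/x - 1/x^2.
x = 0 is a singular point because the y'-coefficient 2 + 1/x has a pole at x = 0 and the y-coefficient -3 + 3/x - 1/x^2 has a pole at x = 0.
It is a regular singular point because x P_1(x) = p(x) = 2x + 1 and x^2 P_2(x) = q(x) = -3x^2 + 3x - 1 are polynomials, hence analytic at x = 0.
p(0) = 1,  q(0) = -1.
Indicial equation: r(r-1) + p(0) r + q(0) = 0, i.e. r^2 + (p(0) - 1) r + q(0) = 0, i.e. r^2 - 1 = 0.
Discriminant: (0)^2 - 4(-1) = 4, so r = (0 ± 2)/2.
Solving: r_1 = 1, r_2 = -1.

indicial: r^2 - 1 = 0; roots r_1 = 1, r_2 = -1


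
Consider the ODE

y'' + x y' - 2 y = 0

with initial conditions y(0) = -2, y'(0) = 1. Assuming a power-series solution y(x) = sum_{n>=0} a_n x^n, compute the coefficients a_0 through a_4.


Ansatz: y(x) = sum_{n>=0} a_n x^n, so y'(x) = sum_{n>=1} n a_n x^(n-1) and y''(x) = sum_{n>=2} n(n-1) a_n x^(n-2).
Substitute into P(x) y'' + Q(x) y' + R(x) y = 0 with P(x) = 1, Q(x) = x, R(x) = -2, and match powers of x.
Initial conditions: a_0 = -2, a_1 = 1.
Setting the coefficient of each power of x to zero and solving order by order (substituting the coefficients already found):
  x^0: 2 a_2 - 2 a_0 = 0  ->  2 a_2 = 2 a_0 = -4  ->  a_2 = -2
  x^1: 6 a_3 - a_1 = 0  ->  6 a_3 = a_1 = 1  ->  a_3 = 1/6
  x^2: 12 a_4 = 0  ->  a_4 = 0
Truncated series: y(x) = -2 + x - 2 x^2 + (1/6) x^3 + O(x^5).

a_0 = -2; a_1 = 1; a_2 = -2; a_3 = 1/6; a_4 = 0


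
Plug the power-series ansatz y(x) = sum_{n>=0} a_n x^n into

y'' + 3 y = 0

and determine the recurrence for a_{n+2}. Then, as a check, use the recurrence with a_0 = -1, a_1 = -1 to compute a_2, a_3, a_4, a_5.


Substitute y = sum_n a_n x^n into y'' + (const) y = 0.
y''(x) = sum_{n>=0} (n+2)(n+1) a_{n+2} x^n.
The ODE becomes sum_n [(n+2)(n+1) a_{n+2} + 3 a_n] x^n = 0.
Setting each coefficient to zero gives the recurrence:
  (n+2)(n+1) a_{n+2} + 3 a_n = 0,
  a_{n+2} = -3 / ((n+1)(n+2)) a_n.

Check with a_0 = -1, a_1 = -1 (apply the recurrence for n = 0, 1, 2, 3): a_0 = -1, a_1 = -1, a_2 = 3/2, a_3 = 1/2, a_4 = -3/8, a_5 = -3/40.

a_{n+2} = -3/((n+1)(n+2)) * a_n; check: a_0 = -1, a_1 = -1, a_2 = 3/2, a_3 = 1/2, a_4 = -3/8, a_5 = -3/40


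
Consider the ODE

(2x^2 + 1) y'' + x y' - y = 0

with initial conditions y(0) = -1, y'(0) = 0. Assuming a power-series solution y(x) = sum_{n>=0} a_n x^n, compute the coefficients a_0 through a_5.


Ansatz: y(x) = sum_{n>=0} a_n x^n, so y'(x) = sum_{n>=1} n a_n x^(n-1) and y''(x) = sum_{n>=2} n(n-1) a_n x^(n-2).
Substitute into P(x) y'' + Q(x) y' + R(x) y = 0 with P(x) = 2x^2 + 1, Q(x) = x, R(x) = -1, and match powers of x.
Initial conditions: a_0 = -1, a_1 = 0.
Setting the coefficient of each power of x to zero and solving order by order (substituting the coefficients already found):
  x^0: 2 a_2 - a_0 = 0  ->  2 a_2 = a_0 = -1  ->  a_2 = -1/2
  x^1: 6 a_3 = 0  ->  a_3 = 0
  x^2: 12 a_4 + 5 a_2 = 0  ->  12 a_4 = -5 a_2 = 5/2  ->  a_4 = 5/24
  x^3: 20 a_5 + 14 a_3 = 0  ->  20 a_5 = -14 a_3 = 0  ->  a_5 = 0
Truncated series: y(x) = -1 - (1/2) x^2 + (5/24) x^4 + O(x^6).

a_0 = -1; a_1 = 0; a_2 = -1/2; a_3 = 0; a_4 = 5/24; a_5 = 0


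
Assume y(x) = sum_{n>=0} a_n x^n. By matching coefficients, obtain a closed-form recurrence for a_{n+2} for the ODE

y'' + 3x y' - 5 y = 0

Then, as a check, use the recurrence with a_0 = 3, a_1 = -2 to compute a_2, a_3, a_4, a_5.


Substitute y = sum_n a_n x^n.
y''(x) has coefficient (n+2)(n+1) a_{n+2} at x^n;
3 x y'(x) has coefficient 3 n a_n at x^n (shift);
-5 y(x) has coefficient -5 a_n at x^n.
Matching x^n: (n+2)(n+1) a_{n+2} + (3n - 5) a_n = 0.
Thus a_{n+2} = (-3n + 5) / ((n+1)(n+2)) * a_n.

Check with a_0 = 3, a_1 = -2 (apply the recurrence for n = 0, 1, 2, 3): a_0 = 3, a_1 = -2, a_2 = 15/2, a_3 = -2/3, a_4 = -5/8, a_5 = 2/15.

a_(n+2) = (-3n + 5) / ((n+1)(n+2)) * a_n; check: a_0 = 3, a_1 = -2, a_2 = 15/2, a_3 = -2/3, a_4 = -5/8, a_5 = 2/15


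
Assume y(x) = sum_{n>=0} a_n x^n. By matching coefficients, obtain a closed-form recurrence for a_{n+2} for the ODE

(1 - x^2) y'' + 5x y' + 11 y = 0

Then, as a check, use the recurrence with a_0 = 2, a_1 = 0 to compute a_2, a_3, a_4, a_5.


Substitute y = sum_n a_n x^n.
(1 - 1 x^2) y'' contributes (n+2)(n+1) a_{n+2} - n(n-1) a_n at x^n.
5 x y'(x) contributes 5 n a_n at x^n.
11 y(x) contributes 11 a_n at x^n.
Matching x^n: (n+2)(n+1) a_{n+2} + (-n(n-1) + 5 n + 11) a_n = 0.
Thus a_{n+2} = (n(n-1) - 5 n - 11) / ((n+1)(n+2)) * a_n.

Check with a_0 = 2, a_1 = 0 (apply the recurrence for n = 0, 1, 2, 3): a_0 = 2, a_1 = 0, a_2 = -11, a_3 = 0, a_4 = 209/12, a_5 = 0.

a_(n+2) = (n(n-1) - 5 n - 11) / ((n+1)(n+2)) * a_n; check: a_0 = 2, a_1 = 0, a_2 = -11, a_3 = 0, a_4 = 209/12, a_5 = 0


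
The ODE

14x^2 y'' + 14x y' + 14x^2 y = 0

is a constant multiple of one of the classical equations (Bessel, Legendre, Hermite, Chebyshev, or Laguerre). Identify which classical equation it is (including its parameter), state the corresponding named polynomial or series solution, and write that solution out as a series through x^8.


All three coefficients share the factor 14; dividing through by 14 gives  x^2 y'' + x y' + x^2 y = 0.
This matches the Bessel equation x^2 y'' + x y' + (x^2 - nu^2) y = 0 with nu^2 = 0, so nu = 0; the solution bounded at x = 0 is J_0(x).
Frobenius at x = 0: indicial roots ±nu; for r = nu the recurrence k(k + 2nu) c_k = -c_{k-2} gives the standard series J_nu(x) = sum_{k>=0} (-1)^k / (k! (k+nu)!) (x/2)^(2k+nu). Evaluate the first 5 terms:
  k = 0: (-1)^0 / (0! * 0! * 2^0) x^0 = 1/(1*1*1) x^0 = (1) x^0
  k = 1: (-1)^1 / (1! * 1! * 2^2) x^2 = -1/(1*1*4) x^2 = (-1/4) x^2
  k = 2: (-1)^2 / (2! * 2! * 2^4) x^4 = 1/(2*2*16) x^4 = (1/64) x^4
  k = 3: (-1)^3 / (3! * 3! * 2^6) x^6 = -1/(6*6*64) x^6 = (-1/2304) x^6
  k = 4: (-1)^4 / (4! * 4! * 2^8) x^8 = 1/(24*24*256) x^8 = (1/147456) x^8
Hence J_0(x) = x^8/147456 - x^6/2304 + x^4/64 - x^2/4 + 1 + ....

J_0(x); series = x^8/147456 - x^6/2304 + x^4/64 - x^2/4 + 1


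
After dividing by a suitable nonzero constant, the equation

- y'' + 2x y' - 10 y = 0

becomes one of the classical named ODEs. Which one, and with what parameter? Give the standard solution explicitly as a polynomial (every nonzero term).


All three coefficients share the factor -1; dividing through by -1 gives  y'' - 2x y' + 10 y = 0.
This matches the Hermite equation y'' - 2x y' + 2n y = 0 with 2n = 10, so n = 5; the polynomial solution is H_5(x).
With y = sum_k a_k x^k, matching x^k gives (k+2)(k+1) a_{k+2} = 2(k - n) a_k = 2(k - 5) a_k. The right side vanishes at k = 5, so the series with the parity of 5 terminates at degree 5.
Standard normalization: leading coefficient of H_n is 2^n, so a_5 = 2^5 = 32. Work downward with a_k = (k+1)(k+2) a_{k+2} / (2(k - n)):
  a_3 = (4)(5)(32) / (2(3 - 5)) = 640/(-4) = -160
  a_1 = (2)(3)(-160) / (2(1 - 5)) = -960/(-8) = 120
Hence H_5(x) = 32 x^5 - 160 x^3 + 120 x.

H_5(x); series = 32 x^5 - 160 x^3 + 120 x


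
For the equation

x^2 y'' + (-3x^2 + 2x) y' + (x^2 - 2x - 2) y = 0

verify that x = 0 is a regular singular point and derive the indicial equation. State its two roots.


Divide by x^2 to reach normal form y'' + P_1(x) y' + P_2(x) y = 0 with P_1(x) = -3 + 2/x and P_2(x) = 1 - 2/x - 2/x^2.
x = 0 is a singular point because the y'-coefficient -3 + 2/x has a pole at x = 0 and the y-coefficient 1 - 2/x - 2/x^2 has a pole at x = 0.
It is a regular singular point because x P_1(x) = p(x) = 2 - 3x and x^2 P_2(x) = q(x) = x^2 - 2x - 2 are polynomials, hence analytic at x = 0.
p(0) = 2,  q(0) = -2.
Indicial equation: r(r-1) + p(0) r + q(0) = 0, i.e. r^2 + (p(0) - 1) r + q(0) = 0, i.e. r^2 + 1 r - 2 = 0.
Discriminant: (1)^2 - 4(-2) = 9, so r = (-1 ± 3)/2.
Solving: r_1 = 1, r_2 = -2.

indicial: r^2 + 1 r - 2 = 0; roots r_1 = 1, r_2 = -2


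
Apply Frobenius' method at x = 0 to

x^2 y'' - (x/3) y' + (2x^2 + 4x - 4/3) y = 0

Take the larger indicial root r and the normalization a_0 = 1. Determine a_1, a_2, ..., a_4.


Write in Frobenius form y'' + (p(x)/x) y' + (q(x)/x^2) y = 0:
  p(x) = -1/3,  q(x) = 2x^2 + 4x - 4/3.
Indicial equation: r(r-1) + (-1/3) r + (-4/3) = 0 -> roots r_1 = 2, r_2 = -2/3.
Take r = r_1 = 2. Let y(x) = x^r sum_{n>=0} a_n x^n with a_0 = 1.
Substitute y = x^r sum a_n x^n and match x^{r+n}. The recurrence is
  D(n) a_n + 4 a_{n-1} + 2 a_{n-2} = 0,  where D(n) = (r+n)(r+n-1) + (-1/3)(r+n) + (-4/3).
  a_n = [-4 a_{n-1} - 2 a_{n-2}] / D(n).
Since the indicial polynomial factors as (r - r_1)(r - r_2), D(n) = (r_1 + n - r_1)(r_1 + n - r_2) = n(n + 8/3).
Evaluating step by step (a_0 = 1):
  n = 1: D(1) = 1(1 + 8/3) = 11/3; numerator = -4(1) = -4; a_1 = (-4)/(11/3) = -12/11
  n = 2: D(2) = 2(2 + 8/3) = 28/3; numerator = -4(-12/11) - 2(1) = 26/11; a_2 = (26/11)/(28/3) = 39/154
  n = 3: D(3) = 3(3 + 8/3) = 17; numerator = -4(39/154) - 2(-12/11) = 90/77; a_3 = (90/77)/(17) = 90/1309
  n = 4: D(4) = 4(4 + 8/3) = 80/3; numerator = -4(90/1309) - 2(39/154) = -93/119; a_4 = (-93/119)/(80/3) = -279/9520

r = 2; a_0 = 1; a_1 = -12/11; a_2 = 39/154; a_3 = 90/1309; a_4 = -279/9520


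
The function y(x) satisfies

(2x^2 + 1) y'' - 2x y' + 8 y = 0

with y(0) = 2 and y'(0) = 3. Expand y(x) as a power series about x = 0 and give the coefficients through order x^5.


Ansatz: y(x) = sum_{n>=0} a_n x^n, so y'(x) = sum_{n>=1} n a_n x^(n-1) and y''(x) = sum_{n>=2} n(n-1) a_n x^(n-2).
Substitute into P(x) y'' + Q(x) y' + R(x) y = 0 with P(x) = 2x^2 + 1, Q(x) = -2x, R(x) = 8, and match powers of x.
Initial conditions: a_0 = 2, a_1 = 3.
Setting the coefficient of each power of x to zero and solving order by order (substituting the coefficients already found):
  x^0: 2 a_2 + 8 a_0 = 0  ->  2 a_2 = -8 a_0 = -16  ->  a_2 = -8
  x^1: 6 a_3 + 6 a_1 = 0  ->  6 a_3 = -6 a_1 = -18  ->  a_3 = -3
  x^2: 12 a_4 + 8 a_2 = 0  ->  12 a_4 = -8 a_2 = 64  ->  a_4 = 16/3
  x^3: 20 a_5 + 14 a_3 = 0  ->  20 a_5 = -14 a_3 = 42  ->  a_5 = 21/10
Truncated series: y(x) = 2 + 3 x - 8 x^2 - 3 x^3 + (16/3) x^4 + (21/10) x^5 + O(x^6).

a_0 = 2; a_1 = 3; a_2 = -8; a_3 = -3; a_4 = 16/3; a_5 = 21/10


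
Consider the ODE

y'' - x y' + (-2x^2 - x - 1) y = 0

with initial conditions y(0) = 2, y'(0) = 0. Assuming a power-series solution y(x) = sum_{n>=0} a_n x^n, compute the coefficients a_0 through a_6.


Ansatz: y(x) = sum_{n>=0} a_n x^n, so y'(x) = sum_{n>=1} n a_n x^(n-1) and y''(x) = sum_{n>=2} n(n-1) a_n x^(n-2).
Substitute into P(x) y'' + Q(x) y' + R(x) y = 0 with P(x) = 1, Q(x) = -x, R(x) = -2x^2 - x - 1, and match powers of x.
Initial conditions: a_0 = 2, a_1 = 0.
Setting the coefficient of each power of x to zero and solving order by order (substituting the coefficients already found):
  x^0: 2 a_2 - a_0 = 0  ->  2 a_2 = a_0 = 2  ->  a_2 = 1
  x^1: 6 a_3 - 2 a_1 - a_0 = 0  ->  6 a_3 = 2 a_1 + a_0 = 2  ->  a_3 = 1/3
  x^2: 12 a_4 - 3 a_2 - a_1 - 2 a_0 = 0  ->  12 a_4 = 3 a_2 + a_1 + 2 a_0 = 7  ->  a_4 = 7/12
  x^3: 20 a_5 - 4 a_3 - a_2 - 2 a_1 = 0  ->  20 a_5 = 4 a_3 + a_2 + 2 a_1 = 7/3  ->  a_5 = 7/60
  x^4: 30 a_6 - 5 a_4 - a_3 - 2 a_2 = 0  ->  30 a_6 = 5 a_4 + a_3 + 2 a_2 = 21/4  ->  a_6 = 7/40
Truncated series: y(x) = 2 + x^2 + (1/3) x^3 + (7/12) x^4 + (7/60) x^5 + (7/40) x^6 + O(x^7).

a_0 = 2; a_1 = 0; a_2 = 1; a_3 = 1/3; a_4 = 7/12; a_5 = 7/60; a_6 = 7/40


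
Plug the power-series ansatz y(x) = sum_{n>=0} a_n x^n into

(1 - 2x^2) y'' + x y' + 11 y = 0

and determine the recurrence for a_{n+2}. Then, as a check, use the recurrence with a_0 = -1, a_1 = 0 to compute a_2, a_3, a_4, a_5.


Substitute y = sum_n a_n x^n.
(1 - 2 x^2) y'' contributes (n+2)(n+1) a_{n+2} - 2 n(n-1) a_n at x^n.
x y'(x) contributes n a_n at x^n.
11 y(x) contributes 11 a_n at x^n.
Matching x^n: (n+2)(n+1) a_{n+2} + (-2 n(n-1) + n + 11) a_n = 0.
Thus a_{n+2} = (2 n(n-1) - n - 11) / ((n+1)(n+2)) * a_n.

Check with a_0 = -1, a_1 = 0 (apply the recurrence for n = 0, 1, 2, 3): a_0 = -1, a_1 = 0, a_2 = 11/2, a_3 = 0, a_4 = -33/8, a_5 = 0.

a_(n+2) = (2 n(n-1) - n - 11) / ((n+1)(n+2)) * a_n; check: a_0 = -1, a_1 = 0, a_2 = 11/2, a_3 = 0, a_4 = -33/8, a_5 = 0


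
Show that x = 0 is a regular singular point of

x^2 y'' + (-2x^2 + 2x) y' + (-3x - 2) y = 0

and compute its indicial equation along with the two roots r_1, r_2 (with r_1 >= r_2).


Divide by x^2 to reach normal form y'' + P_1(x) y' + P_2(x) y = 0 with P_1(x) = -2 + 2/x and P_2(x) = -3/x - 2/x^2.
x = 0 is a singular point because the y'-coefficient -2 + 2/x has a pole at x = 0 and the y-coefficient -3/x - 2/x^2 has a pole at x = 0.
It is a regular singular point because x P_1(x) = p(x) = 2 - 2x and x^2 P_2(x) = q(x) = -3x - 2 are polynomials, hence analytic at x = 0.
p(0) = 2,  q(0) = -2.
Indicial equation: r(r-1) + p(0) r + q(0) = 0, i.e. r^2 + (p(0) - 1) r + q(0) = 0, i.e. r^2 + 1 r - 2 = 0.
Discriminant: (1)^2 - 4(-2) = 9, so r = (-1 ± 3)/2.
Solving: r_1 = 1, r_2 = -2.

indicial: r^2 + 1 r - 2 = 0; roots r_1 = 1, r_2 = -2


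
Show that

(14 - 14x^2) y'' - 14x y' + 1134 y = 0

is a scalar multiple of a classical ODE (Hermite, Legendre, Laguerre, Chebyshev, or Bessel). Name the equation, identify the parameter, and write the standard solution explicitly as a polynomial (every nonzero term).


All three coefficients share the factor 14; dividing through by 14 gives  (1 - x^2) y'' - x y' + 81 y = 0.
This matches the Chebyshev equation (1 - x^2) y'' - x y' + n^2 y = 0 (note the -x y' term, not -2x y') with n^2 = 81, so n = 9; the polynomial solution is T_9(x).
With y = sum_k a_k x^k, matching x^k gives (k+2)(k+1) a_{k+2} = (k^2 - n^2) a_k = (k - 9)(k + 9) a_k. The right side vanishes at k = 9, so the series with the parity of 9 terminates at degree 9.
Standard normalization: leading coefficient of T_n is 2^(n-1), so a_9 = 2^8 = 256. Work downward with a_k = (k+1)(k+2) a_{k+2} / ((k - 9)(k + 9)):
  a_7 = (8)(9)(256) / ((7 - 9)(7 + 9)) = 18432/(-32) = -576
  a_5 = (6)(7)(-576) / ((5 - 9)(5 + 9)) = -24192/(-56) = 432
  a_3 = (4)(5)(432) / ((3 - 9)(3 + 9)) = 8640/(-72) = -120
  a_1 = (2)(3)(-120) / ((1 - 9)(1 + 9)) = -720/(-80) = 9
Hence T_9(x) = 256 x^9 - 576 x^7 + 432 x^5 - 120 x^3 + 9 x.

T_9(x); series = 256 x^9 - 576 x^7 + 432 x^5 - 120 x^3 + 9 x


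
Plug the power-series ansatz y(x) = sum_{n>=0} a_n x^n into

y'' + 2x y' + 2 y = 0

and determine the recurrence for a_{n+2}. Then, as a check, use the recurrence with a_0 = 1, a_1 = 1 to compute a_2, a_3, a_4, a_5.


Substitute y = sum_n a_n x^n.
y''(x) has coefficient (n+2)(n+1) a_{n+2} at x^n;
2 x y'(x) has coefficient 2 n a_n at x^n (shift);
2 y(x) has coefficient 2 a_n at x^n.
Matching x^n: (n+2)(n+1) a_{n+2} + (2n + 2) a_n = 0.
Thus a_{n+2} = (-2n - 2) / ((n+1)(n+2)) * a_n.

Check with a_0 = 1, a_1 = 1 (apply the recurrence for n = 0, 1, 2, 3): a_0 = 1, a_1 = 1, a_2 = -1, a_3 = -2/3, a_4 = 1/2, a_5 = 4/15.

a_(n+2) = (-2n - 2) / ((n+1)(n+2)) * a_n; check: a_0 = 1, a_1 = 1, a_2 = -1, a_3 = -2/3, a_4 = 1/2, a_5 = 4/15


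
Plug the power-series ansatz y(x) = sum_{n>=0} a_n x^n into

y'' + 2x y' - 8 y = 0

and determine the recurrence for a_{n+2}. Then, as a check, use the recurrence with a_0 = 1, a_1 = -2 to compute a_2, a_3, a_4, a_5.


Substitute y = sum_n a_n x^n.
y''(x) has coefficient (n+2)(n+1) a_{n+2} at x^n;
2 x y'(x) has coefficient 2 n a_n at x^n (shift);
-8 y(x) has coefficient -8 a_n at x^n.
Matching x^n: (n+2)(n+1) a_{n+2} + (2n - 8) a_n = 0.
Thus a_{n+2} = (-2n + 8) / ((n+1)(n+2)) * a_n.

Check with a_0 = 1, a_1 = -2 (apply the recurrence for n = 0, 1, 2, 3): a_0 = 1, a_1 = -2, a_2 = 4, a_3 = -2, a_4 = 4/3, a_5 = -1/5.

a_(n+2) = (-2n + 8) / ((n+1)(n+2)) * a_n; check: a_0 = 1, a_1 = -2, a_2 = 4, a_3 = -2, a_4 = 4/3, a_5 = -1/5


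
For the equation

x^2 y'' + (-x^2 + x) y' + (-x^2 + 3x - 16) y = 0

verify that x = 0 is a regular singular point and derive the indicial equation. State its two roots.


Divide by x^2 to reach normal form y'' + P_1(x) y' + P_2(x) y = 0 with P_1(x) = -1 + 1/x and P_2(x) = -1 + 3/x - 16/x^2.
x = 0 is a singular point because the y'-coefficient -1 + 1/x has a pole at x = 0 and the y-coefficient -1 + 3/x - 16/x^2 has a pole at x = 0.
It is a regular singular point because x P_1(x) = p(x) = 1 - x and x^2 P_2(x) = q(x) = -x^2 + 3x - 16 are polynomials, hence analytic at x = 0.
p(0) = 1,  q(0) = -16.
Indicial equation: r(r-1) + p(0) r + q(0) = 0, i.e. r^2 + (p(0) - 1) r + q(0) = 0, i.e. r^2 - 16 = 0.
Discriminant: (0)^2 - 4(-16) = 64, so r = (0 ± 8)/2.
Solving: r_1 = 4, r_2 = -4.

indicial: r^2 - 16 = 0; roots r_1 = 4, r_2 = -4


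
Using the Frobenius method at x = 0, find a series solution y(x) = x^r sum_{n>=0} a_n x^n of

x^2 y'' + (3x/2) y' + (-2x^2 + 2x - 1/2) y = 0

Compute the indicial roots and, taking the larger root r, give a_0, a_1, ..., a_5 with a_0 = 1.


Write in Frobenius form y'' + (p(x)/x) y' + (q(x)/x^2) y = 0:
  p(x) = 3/2,  q(x) = -2x^2 + 2x - 1/2.
Indicial equation: r(r-1) + (3/2) r + (-1/2) = 0 -> roots r_1 = 1/2, r_2 = -1.
Take r = r_1 = 1/2. Let y(x) = x^r sum_{n>=0} a_n x^n with a_0 = 1.
Substitute y = x^r sum a_n x^n and match x^{r+n}. The recurrence is
  D(n) a_n + 2 a_{n-1} - 2 a_{n-2} = 0,  where D(n) = (r+n)(r+n-1) + (3/2)(r+n) + (-1/2).
  a_n = [-2 a_{n-1} + 2 a_{n-2}] / D(n).
Since the indicial polynomial factors as (r - r_1)(r - r_2), D(n) = (r_1 + n - r_1)(r_1 + n - r_2) = n(n + 3/2).
Evaluating step by step (a_0 = 1):
  n = 1: D(1) = 1(1 + 3/2) = 5/2; numerator = -2(1) = -2; a_1 = (-2)/(5/2) = -4/5
  n = 2: D(2) = 2(2 + 3/2) = 7; numerator = -2(-4/5) + 2(1) = 18/5; a_2 = (18/5)/(7) = 18/35
  n = 3: D(3) = 3(3 + 3/2) = 27/2; numerator = -2(18/35) + 2(-4/5) = -92/35; a_3 = (-92/35)/(27/2) = -184/945
  n = 4: D(4) = 4(4 + 3/2) = 22; numerator = -2(-184/945) + 2(18/35) = 268/189; a_4 = (268/189)/(22) = 134/2079
  n = 5: D(5) = 5(5 + 3/2) = 65/2; numerator = -2(134/2079) + 2(-184/945) = -1796/3465; a_5 = (-1796/3465)/(65/2) = -3592/225225

r = 1/2; a_0 = 1; a_1 = -4/5; a_2 = 18/35; a_3 = -184/945; a_4 = 134/2079; a_5 = -3592/225225


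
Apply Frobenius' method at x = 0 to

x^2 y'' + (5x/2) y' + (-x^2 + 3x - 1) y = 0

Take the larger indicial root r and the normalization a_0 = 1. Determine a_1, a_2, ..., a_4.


Write in Frobenius form y'' + (p(x)/x) y' + (q(x)/x^2) y = 0:
  p(x) = 5/2,  q(x) = -x^2 + 3x - 1.
Indicial equation: r(r-1) + (5/2) r + (-1) = 0 -> roots r_1 = 1/2, r_2 = -2.
Take r = r_1 = 1/2. Let y(x) = x^r sum_{n>=0} a_n x^n with a_0 = 1.
Substitute y = x^r sum a_n x^n and match x^{r+n}. The recurrence is
  D(n) a_n + 3 a_{n-1} - 1 a_{n-2} = 0,  where D(n) = (r+n)(r+n-1) + (5/2)(r+n) + (-1).
  a_n = [-3 a_{n-1} + 1 a_{n-2}] / D(n).
Since the indicial polynomial factors as (r - r_1)(r - r_2), D(n) = (r_1 + n - r_1)(r_1 + n - r_2) = n(n + 5/2).
Evaluating step by step (a_0 = 1):
  n = 1: D(1) = 1(1 + 5/2) = 7/2; numerator = -3(1) = -3; a_1 = (-3)/(7/2) = -6/7
  n = 2: D(2) = 2(2 + 5/2) = 9; numerator = -3(-6/7) + 1(1) = 25/7; a_2 = (25/7)/(9) = 25/63
  n = 3: D(3) = 3(3 + 5/2) = 33/2; numerator = -3(25/63) + 1(-6/7) = -43/21; a_3 = (-43/21)/(33/2) = -86/693
  n = 4: D(4) = 4(4 + 5/2) = 26; numerator = -3(-86/693) + 1(25/63) = 533/693; a_4 = (533/693)/(26) = 41/1386

r = 1/2; a_0 = 1; a_1 = -6/7; a_2 = 25/63; a_3 = -86/693; a_4 = 41/1386


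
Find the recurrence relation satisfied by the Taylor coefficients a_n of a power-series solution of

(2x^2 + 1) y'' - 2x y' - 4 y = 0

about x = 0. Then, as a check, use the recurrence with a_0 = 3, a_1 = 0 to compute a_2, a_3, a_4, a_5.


Substitute y = sum_n a_n x^n.
(1 + 2 x^2) y'' contributes (n+2)(n+1) a_{n+2} + 2 n(n-1) a_n at x^n.
-2 x y'(x) contributes -2 n a_n at x^n.
-4 y(x) contributes -4 a_n at x^n.
Matching x^n: (n+2)(n+1) a_{n+2} + (2 n(n-1) - 2 n - 4) a_n = 0.
Thus a_{n+2} = (-2 n(n-1) + 2 n + 4) / ((n+1)(n+2)) * a_n.

Check with a_0 = 3, a_1 = 0 (apply the recurrence for n = 0, 1, 2, 3): a_0 = 3, a_1 = 0, a_2 = 6, a_3 = 0, a_4 = 2, a_5 = 0.

a_(n+2) = (-2 n(n-1) + 2 n + 4) / ((n+1)(n+2)) * a_n; check: a_0 = 3, a_1 = 0, a_2 = 6, a_3 = 0, a_4 = 2, a_5 = 0


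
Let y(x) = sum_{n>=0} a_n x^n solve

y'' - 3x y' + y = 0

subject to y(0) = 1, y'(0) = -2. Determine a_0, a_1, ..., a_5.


Ansatz: y(x) = sum_{n>=0} a_n x^n, so y'(x) = sum_{n>=1} n a_n x^(n-1) and y''(x) = sum_{n>=2} n(n-1) a_n x^(n-2).
Substitute into P(x) y'' + Q(x) y' + R(x) y = 0 with P(x) = 1, Q(x) = -3x, R(x) = 1, and match powers of x.
Initial conditions: a_0 = 1, a_1 = -2.
Setting the coefficient of each power of x to zero and solving order by order (substituting the coefficients already found):
  x^0: 2 a_2 + a_0 = 0  ->  2 a_2 = -a_0 = -1  ->  a_2 = -1/2
  x^1: 6 a_3 - 2 a_1 = 0  ->  6 a_3 = 2 a_1 = -4  ->  a_3 = -2/3
  x^2: 12 a_4 - 5 a_2 = 0  ->  12 a_4 = 5 a_2 = -5/2  ->  a_4 = -5/24
  x^3: 20 a_5 - 8 a_3 = 0  ->  20 a_5 = 8 a_3 = -16/3  ->  a_5 = -4/15
Truncated series: y(x) = 1 - 2 x - (1/2) x^2 - (2/3) x^3 - (5/24) x^4 - (4/15) x^5 + O(x^6).

a_0 = 1; a_1 = -2; a_2 = -1/2; a_3 = -2/3; a_4 = -5/24; a_5 = -4/15


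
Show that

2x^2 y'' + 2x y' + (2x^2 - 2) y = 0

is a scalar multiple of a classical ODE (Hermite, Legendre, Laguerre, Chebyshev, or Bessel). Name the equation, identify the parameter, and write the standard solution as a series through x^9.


All three coefficients share the factor 2; dividing through by 2 gives  x^2 y'' + x y' + (x^2 - 1) y = 0.
This matches the Bessel equation x^2 y'' + x y' + (x^2 - nu^2) y = 0 with nu^2 = 1, so nu = 1; the solution bounded at x = 0 is J_1(x).
Frobenius at x = 0: indicial roots ±nu; for r = nu the recurrence k(k + 2nu) c_k = -c_{k-2} gives the standard series J_nu(x) = sum_{k>=0} (-1)^k / (k! (k+nu)!) (x/2)^(2k+nu). Evaluate the first 5 terms:
  k = 0: (-1)^0 / (0! * 1! * 2^1) x^1 = 1/(1*1*2) x^1 = (1/2) x^1
  k = 1: (-1)^1 / (1! * 2! * 2^3) x^3 = -1/(1*2*8) x^3 = (-1/16) x^3
  k = 2: (-1)^2 / (2! * 3! * 2^5) x^5 = 1/(2*6*32) x^5 = (1/384) x^5
  k = 3: (-1)^3 / (3! * 4! * 2^7) x^7 = -1/(6*24*128) x^7 = (-1/18432) x^7
  k = 4: (-1)^4 / (4! * 5! * 2^9) x^9 = 1/(24*120*512) x^9 = (1/1474560) x^9
Hence J_1(x) = x^9/1474560 - x^7/18432 + x^5/384 - x^3/16 + x/2 + ....

J_1(x); series = x^9/1474560 - x^7/18432 + x^5/384 - x^3/16 + x/2


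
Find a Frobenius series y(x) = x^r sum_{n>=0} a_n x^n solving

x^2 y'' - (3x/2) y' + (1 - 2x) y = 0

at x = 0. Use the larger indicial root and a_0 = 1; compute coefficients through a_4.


Write in Frobenius form y'' + (p(x)/x) y' + (q(x)/x^2) y = 0:
  p(x) = -3/2,  q(x) = 1 - 2x.
Indicial equation: r(r-1) + (-3/2) r + (1) = 0 -> roots r_1 = 2, r_2 = 1/2.
Take r = r_1 = 2. Let y(x) = x^r sum_{n>=0} a_n x^n with a_0 = 1.
Substitute y = x^r sum a_n x^n and match x^{r+n}. The recurrence is
  D(n) a_n - 2 a_{n-1} = 0,  where D(n) = (r+n)(r+n-1) + (-3/2)(r+n) + (1).
  a_n = 2 / D(n) * a_{n-1}.
Since the indicial polynomial factors as (r - r_1)(r - r_2), D(n) = (r_1 + n - r_1)(r_1 + n - r_2) = n(n + 3/2).
Evaluating step by step (a_0 = 1):
  n = 1: D(1) = 1(1 + 3/2) = 5/2; numerator = 2(1) = 2; a_1 = (2)/(5/2) = 4/5
  n = 2: D(2) = 2(2 + 3/2) = 7; numerator = 2(4/5) = 8/5; a_2 = (8/5)/(7) = 8/35
  n = 3: D(3) = 3(3 + 3/2) = 27/2; numerator = 2(8/35) = 16/35; a_3 = (16/35)/(27/2) = 32/945
  n = 4: D(4) = 4(4 + 3/2) = 22; numerator = 2(32/945) = 64/945; a_4 = (64/945)/(22) = 32/10395

r = 2; a_0 = 1; a_1 = 4/5; a_2 = 8/35; a_3 = 32/945; a_4 = 32/10395


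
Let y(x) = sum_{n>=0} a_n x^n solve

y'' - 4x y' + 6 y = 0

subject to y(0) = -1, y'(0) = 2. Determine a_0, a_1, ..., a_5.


Ansatz: y(x) = sum_{n>=0} a_n x^n, so y'(x) = sum_{n>=1} n a_n x^(n-1) and y''(x) = sum_{n>=2} n(n-1) a_n x^(n-2).
Substitute into P(x) y'' + Q(x) y' + R(x) y = 0 with P(x) = 1, Q(x) = -4x, R(x) = 6, and match powers of x.
Initial conditions: a_0 = -1, a_1 = 2.
Setting the coefficient of each power of x to zero and solving order by order (substituting the coefficients already found):
  x^0: 2 a_2 + 6 a_0 = 0  ->  2 a_2 = -6 a_0 = 6  ->  a_2 = 3
  x^1: 6 a_3 + 2 a_1 = 0  ->  6 a_3 = -2 a_1 = -4  ->  a_3 = -2/3
  x^2: 12 a_4 - 2 a_2 = 0  ->  12 a_4 = 2 a_2 = 6  ->  a_4 = 1/2
  x^3: 20 a_5 - 6 a_3 = 0  ->  20 a_5 = 6 a_3 = -4  ->  a_5 = -1/5
Truncated series: y(x) = -1 + 2 x + 3 x^2 - (2/3) x^3 + (1/2) x^4 - (1/5) x^5 + O(x^6).

a_0 = -1; a_1 = 2; a_2 = 3; a_3 = -2/3; a_4 = 1/2; a_5 = -1/5


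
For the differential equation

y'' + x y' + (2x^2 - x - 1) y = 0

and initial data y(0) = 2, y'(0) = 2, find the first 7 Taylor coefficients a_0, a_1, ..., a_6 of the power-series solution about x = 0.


Ansatz: y(x) = sum_{n>=0} a_n x^n, so y'(x) = sum_{n>=1} n a_n x^(n-1) and y''(x) = sum_{n>=2} n(n-1) a_n x^(n-2).
Substitute into P(x) y'' + Q(x) y' + R(x) y = 0 with P(x) = 1, Q(x) = x, R(x) = 2x^2 - x - 1, and match powers of x.
Initial conditions: a_0 = 2, a_1 = 2.
Setting the coefficient of each power of x to zero and solving order by order (substituting the coefficients already found):
  x^0: 2 a_2 - a_0 = 0  ->  2 a_2 = a_0 = 2  ->  a_2 = 1
  x^1: 6 a_3 - a_0 = 0  ->  6 a_3 = a_0 = 2  ->  a_3 = 1/3
  x^2: 12 a_4 + a_2 - a_1 + 2 a_0 = 0  ->  12 a_4 = -a_2 + a_1 - 2 a_0 = -3  ->  a_4 = -1/4
  x^3: 20 a_5 + 2 a_3 - a_2 + 2 a_1 = 0  ->  20 a_5 = -2 a_3 + a_2 - 2 a_1 = -11/3  ->  a_5 = -11/60
  x^4: 30 a_6 + 3 a_4 - a_3 + 2 a_2 = 0  ->  30 a_6 = -3 a_4 + a_3 - 2 a_2 = -11/12  ->  a_6 = -11/360
Truncated series: y(x) = 2 + 2 x + x^2 + (1/3) x^3 - (1/4) x^4 - (11/60) x^5 - (11/360) x^6 + O(x^7).

a_0 = 2; a_1 = 2; a_2 = 1; a_3 = 1/3; a_4 = -1/4; a_5 = -11/60; a_6 = -11/360


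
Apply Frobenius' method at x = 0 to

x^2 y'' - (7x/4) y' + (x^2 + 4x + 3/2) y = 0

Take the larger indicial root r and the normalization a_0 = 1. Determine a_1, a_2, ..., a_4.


Write in Frobenius form y'' + (p(x)/x) y' + (q(x)/x^2) y = 0:
  p(x) = -7/4,  q(x) = x^2 + 4x + 3/2.
Indicial equation: r(r-1) + (-7/4) r + (3/2) = 0 -> roots r_1 = 2, r_2 = 3/4.
Take r = r_1 = 2. Let y(x) = x^r sum_{n>=0} a_n x^n with a_0 = 1.
Substitute y = x^r sum a_n x^n and match x^{r+n}. The recurrence is
  D(n) a_n + 4 a_{n-1} + 1 a_{n-2} = 0,  where D(n) = (r+n)(r+n-1) + (-7/4)(r+n) + (3/2).
  a_n = [-4 a_{n-1} - 1 a_{n-2}] / D(n).
Since the indicial polynomial factors as (r - r_1)(r - r_2), D(n) = (r_1 + n - r_1)(r_1 + n - r_2) = n(n + 5/4).
Evaluating step by step (a_0 = 1):
  n = 1: D(1) = 1(1 + 5/4) = 9/4; numerator = -4(1) = -4; a_1 = (-4)/(9/4) = -16/9
  n = 2: D(2) = 2(2 + 5/4) = 13/2; numerator = -4(-16/9) - 1(1) = 55/9; a_2 = (55/9)/(13/2) = 110/117
  n = 3: D(3) = 3(3 + 5/4) = 51/4; numerator = -4(110/117) - 1(-16/9) = -232/117; a_3 = (-232/117)/(51/4) = -928/5967
  n = 4: D(4) = 4(4 + 5/4) = 21; numerator = -4(-928/5967) - 1(110/117) = -146/459; a_4 = (-146/459)/(21) = -146/9639

r = 2; a_0 = 1; a_1 = -16/9; a_2 = 110/117; a_3 = -928/5967; a_4 = -146/9639


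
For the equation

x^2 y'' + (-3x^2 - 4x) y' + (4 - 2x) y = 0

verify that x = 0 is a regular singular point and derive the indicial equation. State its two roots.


Divide by x^2 to reach normal form y'' + P_1(x) y' + P_2(x) y = 0 with P_1(x) = -3 - 4/x and P_2(x) = -2/x + 4/x^2.
x = 0 is a singular point because the y'-coefficient -3 - 4/x has a pole at x = 0 and the y-coefficient -2/x + 4/x^2 has a pole at x = 0.
It is a regular singular point because x P_1(x) = p(x) = -3x - 4 and x^2 P_2(x) = q(x) = 4 - 2x are polynomials, hence analytic at x = 0.
p(0) = -4,  q(0) = 4.
Indicial equation: r(r-1) + p(0) r + q(0) = 0, i.e. r^2 + (p(0) - 1) r + q(0) = 0, i.e. r^2 - 5 r + 4 = 0.
Discriminant: (-5)^2 - 4(4) = 9, so r = (5 ± 3)/2.
Solving: r_1 = 4, r_2 = 1.

indicial: r^2 - 5 r + 4 = 0; roots r_1 = 4, r_2 = 1


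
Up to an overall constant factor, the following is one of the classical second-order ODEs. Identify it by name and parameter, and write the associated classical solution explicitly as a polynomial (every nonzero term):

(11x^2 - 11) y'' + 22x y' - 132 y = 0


All three coefficients share the factor -11; dividing through by -11 gives  (1 - x^2) y'' - 2x y' + 12 y = 0.
This matches the Legendre equation (1 - x^2) y'' - 2x y' + n(n+1) y = 0 (note the -2x y' term) with n(n+1) = 12, so n = 3; the polynomial solution is P_3(x).
With y = sum_k a_k x^k, matching x^k gives (k+2)(k+1) a_{k+2} = [k(k+1) - n(n+1)] a_k = (k - 3)(k + 4) a_k. The right side vanishes at k = 3, so the series with the parity of 3 terminates at degree 3.
Standard normalization (P_n(1) = 1): leading coefficient (2n)!/(2^n (n!)^2) = 720/(8*36) = 5/2, so a_3 = 5/2. Work downward with a_k = (k+1)(k+2) a_{k+2} / ((k - 3)(k + 4)):
  a_1 = (2)(3)(5/2) / ((1 - 3)(1 + 4)) = 15/(-10) = -3/2
Hence P_3(x) = 5 x^3/2 - 3 x/2.

P_3(x); series = 5 x^3/2 - 3 x/2


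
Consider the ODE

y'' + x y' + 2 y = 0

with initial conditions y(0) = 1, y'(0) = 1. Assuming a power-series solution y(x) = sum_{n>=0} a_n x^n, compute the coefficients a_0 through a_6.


Ansatz: y(x) = sum_{n>=0} a_n x^n, so y'(x) = sum_{n>=1} n a_n x^(n-1) and y''(x) = sum_{n>=2} n(n-1) a_n x^(n-2).
Substitute into P(x) y'' + Q(x) y' + R(x) y = 0 with P(x) = 1, Q(x) = x, R(x) = 2, and match powers of x.
Initial conditions: a_0 = 1, a_1 = 1.
Setting the coefficient of each power of x to zero and solving order by order (substituting the coefficients already found):
  x^0: 2 a_2 + 2 a_0 = 0  ->  2 a_2 = -2 a_0 = -2  ->  a_2 = -1
  x^1: 6 a_3 + 3 a_1 = 0  ->  6 a_3 = -3 a_1 = -3  ->  a_3 = -1/2
  x^2: 12 a_4 + 4 a_2 = 0  ->  12 a_4 = -4 a_2 = 4  ->  a_4 = 1/3
  x^3: 20 a_5 + 5 a_3 = 0  ->  20 a_5 = -5 a_3 = 5/2  ->  a_5 = 1/8
  x^4: 30 a_6 + 6 a_4 = 0  ->  30 a_6 = -6 a_4 = -2  ->  a_6 = -1/15
Truncated series: y(x) = 1 + x - x^2 - (1/2) x^3 + (1/3) x^4 + (1/8) x^5 - (1/15) x^6 + O(x^7).

a_0 = 1; a_1 = 1; a_2 = -1; a_3 = -1/2; a_4 = 1/3; a_5 = 1/8; a_6 = -1/15


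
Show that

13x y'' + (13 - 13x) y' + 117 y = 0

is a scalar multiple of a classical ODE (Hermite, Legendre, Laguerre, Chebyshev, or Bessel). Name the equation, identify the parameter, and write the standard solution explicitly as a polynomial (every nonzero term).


All three coefficients share the factor 13; dividing through by 13 gives  x y'' + (1 - x) y' + 9 y = 0.
This matches the Laguerre equation x y'' + (1 - x) y' + n y = 0 with n = 9; the polynomial solution is L_9(x).
With y = sum_k a_k x^k, matching x^k gives (k+1)k a_{k+1} + (k+1) a_{k+1} - k a_k + n a_k = 0, i.e. (k+1)^2 a_{k+1} = (k - n) a_k = (k - 9) a_k. The right side vanishes at k = 9, so the series terminates at degree 9.
Standard normalization L_n(0) = 1 gives a_0 = 1. Work upward with a_{k+1} = (k - 9) a_k / (k+1)^2:
  a_1 = (0 - 9)(1) / 1^2 = -9/1 = -9
  a_2 = (1 - 9)(-9) / 2^2 = 72/4 = 18
  a_3 = (2 - 9)(18) / 3^2 = -126/9 = -14
  a_4 = (3 - 9)(-14) / 4^2 = 84/16 = 21/4
  a_5 = (4 - 9)(21/4) / 5^2 = (-105/4)/25 = -21/20
  a_6 = (5 - 9)(-21/20) / 6^2 = (21/5)/36 = 7/60
  a_7 = (6 - 9)(7/60) / 7^2 = (-7/20)/49 = -1/140
  a_8 = (7 - 9)(-1/140) / 8^2 = (1/70)/64 = 1/4480
  a_9 = (8 - 9)(1/4480) / 9^2 = (-1/4480)/81 = -1/362880
Hence L_9(x) = -x^9/362880 + x^8/4480 - x^7/140 + 7 x^6/60 - 21 x^5/20 + 21 x^4/4 - 14 x^3 + 18 x^2 - 9 x + 1.

L_9(x); series = -x^9/362880 + x^8/4480 - x^7/140 + 7 x^6/60 - 21 x^5/20 + 21 x^4/4 - 14 x^3 + 18 x^2 - 9 x + 1
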